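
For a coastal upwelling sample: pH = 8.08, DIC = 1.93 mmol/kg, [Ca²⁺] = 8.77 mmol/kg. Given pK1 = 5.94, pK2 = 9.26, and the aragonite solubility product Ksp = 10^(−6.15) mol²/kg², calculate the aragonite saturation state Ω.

α₂ = 1 / (1 + [H⁺]/K2 + [H⁺]²/(K1K2)) = 1 / (1 + 10^+1.18 + 10^-0.96)
   = 1 / (1 + 15.136 + 0.10965) = 1/16.245 = 0.06156
[CO3²⁻] = α₂ × DIC = 0.06156 × 1.93 = 0.1188 mmol/kg
Ksp = 10^(−6.15) = 7.079×10^-7
Ω = [Ca²⁺][CO3²⁻]/Ksp = (8.77×10^-3)(1.188×10^-4) / 7.079×10^-7 = 1.47

Ω = 1.47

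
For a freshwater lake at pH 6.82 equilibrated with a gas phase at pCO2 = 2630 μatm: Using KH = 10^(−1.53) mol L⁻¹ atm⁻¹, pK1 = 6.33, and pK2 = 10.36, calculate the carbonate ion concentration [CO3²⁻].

[CO2*] = KH · pCO2 = 10^(−1.53) × 2630×10^-6 = 7.762×10^-5 mol/L
α₀ = 1/(1 + K1/[H⁺] + K1K2/[H⁺]²) = 1/(1 + 10^+0.49 + 10^-3.05) = 0.2444
DIC = [CO2*]/α₀ = 7.762×10^-5 / 0.2444 = 0.3175 mmol/L
[CO3²⁻] = α₂·DIC; α₂ = 0.0002178, so [CO3²⁻] = 0.0002178 × 0.3175 = 6.92×10^-5 mmol/L = 0.0692 μmol/L

[CO3²⁻] = 0.0692 μmol/L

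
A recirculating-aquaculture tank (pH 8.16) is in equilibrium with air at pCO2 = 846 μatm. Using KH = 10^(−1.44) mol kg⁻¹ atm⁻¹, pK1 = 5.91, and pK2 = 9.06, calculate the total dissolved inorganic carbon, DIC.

[CO2*] = KH · pCO2 = 10^(−1.44) × 846×10^-6 = 3.072×10^-5 mol/kg
α₀ = 1/(1 + K1/[H⁺] + K1K2/[H⁺]²) = 1/(1 + 10^+2.25 + 10^+1.35) = 0.004970
DIC = [CO2*]/α₀ = 3.072×10^-5 / 0.004970 = 6.18 mmol/kg

DIC = 6.18 mmol/kg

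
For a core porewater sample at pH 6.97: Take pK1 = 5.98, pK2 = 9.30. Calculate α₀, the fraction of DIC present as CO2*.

α₀ = 0.0924

α₀ = 1 / (1 + K1/[H⁺] + K1K2/[H⁺]²) = 1 / (1 + 10^+0.99 + 10^-1.34)
   = 1 / (1 + 9.7724 + 0.045709) = 1/10.818 = 0.09244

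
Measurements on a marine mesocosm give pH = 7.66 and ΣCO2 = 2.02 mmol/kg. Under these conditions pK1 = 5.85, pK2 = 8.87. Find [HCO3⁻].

α₁ = 1 / (1 + [H⁺]/K1 + K2/[H⁺]) = 1 / (1 + 10^-1.81 + 10^-1.21)
   = 1 / (1 + 0.015488 + 0.061660) = 1/1.0771 = 0.9284
[HCO3⁻] = α₁ × DIC = 0.9284 × 2.02 = 1.88 mmol/kg

[HCO3⁻] = 1.88 mmol/kg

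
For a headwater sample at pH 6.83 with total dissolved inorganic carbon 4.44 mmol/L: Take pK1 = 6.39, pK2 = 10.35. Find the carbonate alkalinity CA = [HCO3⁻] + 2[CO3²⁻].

CA = [HCO3⁻] + 2[CO3²⁻] = (α₁ + 2α₂)·DIC
At pH 6.83: [H⁺]/K1 = 10^-0.44 = 0.36308, K2/[H⁺] = 10^-3.52 = 0.00030200
α₁ = 1/(1 + 0.36308 + 0.00030200) = 1/1.3634 = 0.7335; α₂ = α₁·K2/[H⁺] = 0.0002215
α₁ + 2α₂ = 0.7339
CA = 0.7339 × 4.44 = 3.26 mmol/L

CA = 3.26 mmol/L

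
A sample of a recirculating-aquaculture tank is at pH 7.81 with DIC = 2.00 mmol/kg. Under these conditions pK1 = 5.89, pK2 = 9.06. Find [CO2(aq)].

α₀ = 1 / (1 + K1/[H⁺] + K1K2/[H⁺]²) = 1 / (1 + 10^+1.92 + 10^+0.67)
   = 1 / (1 + 83.176 + 4.6774) = 1/88.854 = 0.01125
[CO2*] = α₀ × DIC = 0.01125 × 2.00 = 0.0225 mmol/kg

[CO2*] = 0.0225 mmol/kg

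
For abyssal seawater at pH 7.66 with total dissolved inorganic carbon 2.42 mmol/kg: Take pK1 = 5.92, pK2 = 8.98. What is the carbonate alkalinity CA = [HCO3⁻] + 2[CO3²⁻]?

CA = 2.49 mmol/kg

CA = [HCO3⁻] + 2[CO3²⁻] = (α₁ + 2α₂)·DIC
At pH 7.66: [H⁺]/K1 = 10^-1.74 = 0.018197, K2/[H⁺] = 10^-1.32 = 0.047863
α₁ = 1/(1 + 0.018197 + 0.047863) = 1/1.0661 = 0.9380; α₂ = α₁·K2/[H⁺] = 0.04490
α₁ + 2α₂ = 1.0278
CA = 1.0278 × 2.42 = 2.49 mmol/kg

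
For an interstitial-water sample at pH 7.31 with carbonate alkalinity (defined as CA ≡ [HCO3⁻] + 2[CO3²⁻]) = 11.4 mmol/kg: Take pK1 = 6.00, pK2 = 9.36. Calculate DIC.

CA = [HCO3⁻] + 2[CO3²⁻] = (α₁ + 2α₂)·DIC
At pH 7.31: [H⁺]/K1 = 10^-1.31 = 0.048978, K2/[H⁺] = 10^-2.05 = 0.0089125
α₁ = 1/(1 + 0.048978 + 0.0089125) = 1/1.0579 = 0.9453; α₂ = α₁·K2/[H⁺] = 0.008425
α₁ + 2α₂ = 0.9621
DIC = CA / (α₁ + 2α₂) = 11.4 / 0.9621 = 11.8 mmol/kg

DIC = 11.8 mmol/kg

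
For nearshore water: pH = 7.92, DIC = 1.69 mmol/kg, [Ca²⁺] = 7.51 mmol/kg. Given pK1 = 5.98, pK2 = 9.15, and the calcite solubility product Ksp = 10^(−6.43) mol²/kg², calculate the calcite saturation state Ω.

α₂ = 1 / (1 + [H⁺]/K2 + [H⁺]²/(K1K2)) = 1 / (1 + 10^+1.23 + 10^-0.71)
   = 1 / (1 + 16.982 + 0.19498) = 1/18.177 = 0.05501
[CO3²⁻] = α₂ × DIC = 0.05501 × 1.69 = 0.09297 mmol/kg
Ksp = 10^(−6.43) = 3.715×10^-7
Ω = [Ca²⁺][CO3²⁻]/Ksp = (7.51×10^-3)(9.297×10^-5) / 3.715×10^-7 = 1.88

Ω = 1.88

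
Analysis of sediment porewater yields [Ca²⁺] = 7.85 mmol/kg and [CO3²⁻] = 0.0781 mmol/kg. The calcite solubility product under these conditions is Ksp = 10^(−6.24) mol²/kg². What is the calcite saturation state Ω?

Ksp = 10^(−6.24) = 5.754×10^-7
Ω = [Ca²⁺][CO3²⁻]/Ksp = (7.85×10^-3)(0.0781×10^-3) / 5.754×10^-7 = 1.07

Ω = 1.07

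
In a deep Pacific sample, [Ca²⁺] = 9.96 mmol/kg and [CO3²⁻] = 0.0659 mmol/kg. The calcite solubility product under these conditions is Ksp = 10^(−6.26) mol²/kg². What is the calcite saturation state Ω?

Ksp = 10^(−6.26) = 5.495×10^-7
Ω = [Ca²⁺][CO3²⁻]/Ksp = (9.96×10^-3)(0.0659×10^-3) / 5.495×10^-7 = 1.19

Ω = 1.19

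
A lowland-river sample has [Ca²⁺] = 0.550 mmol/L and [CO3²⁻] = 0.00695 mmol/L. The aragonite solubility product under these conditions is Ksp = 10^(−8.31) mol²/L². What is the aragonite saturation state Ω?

Ksp = 10^(−8.31) = 4.898×10^-9
Ω = [Ca²⁺][CO3²⁻]/Ksp = (0.550×10^-3)(0.00695×10^-3) / 4.898×10^-9 = 0.780

Ω = 0.780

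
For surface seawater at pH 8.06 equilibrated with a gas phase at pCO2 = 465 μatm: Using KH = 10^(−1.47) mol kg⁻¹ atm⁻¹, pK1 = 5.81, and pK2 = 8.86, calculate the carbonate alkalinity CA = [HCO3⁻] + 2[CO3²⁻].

CA = 3.69 mmol/kg

[CO2*] = KH · pCO2 = 10^(−1.47) × 465×10^-6 = 1.576×10^-5 mol/kg
α₀ = 1/(1 + K1/[H⁺] + K1K2/[H⁺]²) = 1/(1 + 10^+2.25 + 10^+1.45) = 0.004831
DIC = [CO2*]/α₀ = 1.576×10^-5 / 0.004831 = 3.262 mmol/kg
CA = (α₁ + 2α₂)·DIC = (0.8590 + 2×0.1361) × 3.262 = 3.69 mmol/kg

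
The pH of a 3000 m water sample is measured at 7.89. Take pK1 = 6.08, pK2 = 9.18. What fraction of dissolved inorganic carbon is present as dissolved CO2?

α₀ = 0.0145

α₀ = 1 / (1 + K1/[H⁺] + K1K2/[H⁺]²) = 1 / (1 + 10^+1.81 + 10^+0.52)
   = 1 / (1 + 64.565 + 3.3113) = 1/68.877 = 0.01452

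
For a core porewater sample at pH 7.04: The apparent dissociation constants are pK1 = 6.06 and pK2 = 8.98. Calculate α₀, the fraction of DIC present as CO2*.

α₀ = 1 / (1 + K1/[H⁺] + K1K2/[H⁺]²) = 1 / (1 + 10^+0.98 + 10^-0.96)
   = 1 / (1 + 9.5499 + 0.10965) = 1/10.660 = 0.09381

α₀ = 0.0938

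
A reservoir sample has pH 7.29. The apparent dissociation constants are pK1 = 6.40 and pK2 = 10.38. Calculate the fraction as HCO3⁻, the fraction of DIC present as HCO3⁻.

α₁ = 0.885

α₁ = 1 / (1 + [H⁺]/K1 + K2/[H⁺]) = 1 / (1 + 10^-0.89 + 10^-3.09)
   = 1 / (1 + 0.12882 + 0.00081283) = 1/1.1296 = 0.8852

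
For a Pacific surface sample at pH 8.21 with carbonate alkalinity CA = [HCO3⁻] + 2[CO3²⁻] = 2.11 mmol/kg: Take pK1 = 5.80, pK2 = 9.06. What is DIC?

CA = [HCO3⁻] + 2[CO3²⁻] = (α₁ + 2α₂)·DIC
At pH 8.21: [H⁺]/K1 = 10^-2.41 = 0.0038905, K2/[H⁺] = 10^-0.85 = 0.14125
α₁ = 1/(1 + 0.0038905 + 0.14125) = 1/1.1451 = 0.8733; α₂ = α₁·K2/[H⁺] = 0.1234
α₁ + 2α₂ = 1.1200
DIC = CA / (α₁ + 2α₂) = 2.11 / 1.1200 = 1.88 mmol/kg

DIC = 1.88 mmol/kg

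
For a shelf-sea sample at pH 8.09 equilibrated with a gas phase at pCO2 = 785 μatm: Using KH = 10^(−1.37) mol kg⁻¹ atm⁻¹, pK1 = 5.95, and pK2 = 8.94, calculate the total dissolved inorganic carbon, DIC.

[CO2*] = KH · pCO2 = 10^(−1.37) × 785×10^-6 = 3.349×10^-5 mol/kg
α₀ = 1/(1 + K1/[H⁺] + K1K2/[H⁺]²) = 1/(1 + 10^+2.14 + 10^+1.29) = 0.006308
DIC = [CO2*]/α₀ = 3.349×10^-5 / 0.006308 = 5.31 mmol/kg

DIC = 5.31 mmol/kg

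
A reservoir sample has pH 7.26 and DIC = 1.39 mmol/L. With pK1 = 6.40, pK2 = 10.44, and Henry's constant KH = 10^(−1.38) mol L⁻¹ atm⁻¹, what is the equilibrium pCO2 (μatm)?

α₀ = 1 / (1 + K1/[H⁺] + K1K2/[H⁺]²) = 1 / (1 + 10^+0.86 + 10^-2.32)
   = 1 / (1 + 7.2444 + 0.0047863) = 1/8.2491 = 0.1212
[CO2*] = α₀ × DIC = 0.1212 × 1.39 = 0.1685 mmol/L
pCO2 = [CO2*]/KH = 1.685×10^-4 / 4.169×10^-2 = 4040 μatm

pCO2 = 4040 μatm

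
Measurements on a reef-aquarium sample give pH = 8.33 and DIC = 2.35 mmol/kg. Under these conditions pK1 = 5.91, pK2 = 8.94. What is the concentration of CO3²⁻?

α₂ = 1 / (1 + [H⁺]/K2 + [H⁺]²/(K1K2)) = 1 / (1 + 10^+0.61 + 10^-1.81)
   = 1 / (1 + 4.0738 + 0.015488) = 1/5.0893 = 0.1965
[CO3²⁻] = α₂ × DIC = 0.1965 × 2.35 = 0.462 mmol/kg

[CO3²⁻] = 0.462 mmol/kg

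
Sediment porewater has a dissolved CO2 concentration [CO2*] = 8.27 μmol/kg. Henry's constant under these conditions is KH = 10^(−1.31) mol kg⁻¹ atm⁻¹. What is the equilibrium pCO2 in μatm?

pCO2 = 169 μatm

KH = 10^(−1.31) = 4.898×10^-2 mol kg⁻¹ atm⁻¹
pCO2 = [CO2*]/KH = 8.27×10^-6 / 4.898×10^-2 = 1.69×10^-4 atm = 169 μatm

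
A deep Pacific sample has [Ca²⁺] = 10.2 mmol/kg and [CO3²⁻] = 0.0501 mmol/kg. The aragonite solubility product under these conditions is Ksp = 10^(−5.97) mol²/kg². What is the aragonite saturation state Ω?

Ksp = 10^(−5.97) = 1.072×10^-6
Ω = [Ca²⁺][CO3²⁻]/Ksp = (10.2×10^-3)(0.0501×10^-3) / 1.072×10^-6 = 0.477

Ω = 0.477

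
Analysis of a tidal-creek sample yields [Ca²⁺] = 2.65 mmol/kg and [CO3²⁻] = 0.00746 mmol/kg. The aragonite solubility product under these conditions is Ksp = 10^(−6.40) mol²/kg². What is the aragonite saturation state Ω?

Ksp = 10^(−6.40) = 3.981×10^-7
Ω = [Ca²⁺][CO3²⁻]/Ksp = (2.65×10^-3)(0.00746×10^-3) / 3.981×10^-7 = 0.0497

Ω = 0.0497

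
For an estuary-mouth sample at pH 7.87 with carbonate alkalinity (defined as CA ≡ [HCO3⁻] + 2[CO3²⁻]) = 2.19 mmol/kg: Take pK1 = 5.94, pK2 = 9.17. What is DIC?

DIC = 2.11 mmol/kg

CA = [HCO3⁻] + 2[CO3²⁻] = (α₁ + 2α₂)·DIC
At pH 7.87: [H⁺]/K1 = 10^-1.93 = 0.011749, K2/[H⁺] = 10^-1.30 = 0.050119
α₁ = 1/(1 + 0.011749 + 0.050119) = 1/1.0619 = 0.9417; α₂ = α₁·K2/[H⁺] = 0.04720
α₁ + 2α₂ = 1.0361
DIC = CA / (α₁ + 2α₂) = 2.19 / 1.0361 = 2.11 mmol/kg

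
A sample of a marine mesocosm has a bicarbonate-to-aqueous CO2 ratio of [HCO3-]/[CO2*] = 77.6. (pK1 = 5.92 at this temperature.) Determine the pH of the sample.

pH = 7.81

From K1 = [H⁺][HCO3-]/[CO2*]:  pH = pK1 + log₁₀([HCO3-]/[CO2*])
log₁₀(77.6) = +1.890
pH = 5.92 + (+1.890) = 7.81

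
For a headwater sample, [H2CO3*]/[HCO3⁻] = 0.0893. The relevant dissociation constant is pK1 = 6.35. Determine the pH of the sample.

pH = 7.40

From K1 = [H⁺][HCO3⁻]/[H2CO3*]:  pH = pK1 − log₁₀([H2CO3*]/[HCO3⁻])
log₁₀(0.0893) = -1.049
pH = 6.35 − (-1.049) = 7.40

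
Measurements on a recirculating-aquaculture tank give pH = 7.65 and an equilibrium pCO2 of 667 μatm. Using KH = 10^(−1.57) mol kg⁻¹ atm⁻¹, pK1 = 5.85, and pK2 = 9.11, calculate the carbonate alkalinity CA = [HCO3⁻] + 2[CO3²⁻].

CA = 1.21 mmol/kg

[CO2*] = KH · pCO2 = 10^(−1.57) × 667×10^-6 = 1.795×10^-5 mol/kg
α₀ = 1/(1 + K1/[H⁺] + K1K2/[H⁺]²) = 1/(1 + 10^+1.80 + 10^+0.34) = 0.01509
DIC = [CO2*]/α₀ = 1.795×10^-5 / 0.01509 = 1.190 mmol/kg
CA = (α₁ + 2α₂)·DIC = (0.9519 + 2×0.03301) × 1.190 = 1.21 mmol/kg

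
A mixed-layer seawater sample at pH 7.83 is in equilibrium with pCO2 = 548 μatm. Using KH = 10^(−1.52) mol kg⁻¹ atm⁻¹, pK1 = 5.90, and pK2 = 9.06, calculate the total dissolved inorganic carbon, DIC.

DIC = 1.51 mmol/kg

[CO2*] = KH · pCO2 = 10^(−1.52) × 548×10^-6 = 1.655×10^-5 mol/kg
α₀ = 1/(1 + K1/[H⁺] + K1K2/[H⁺]²) = 1/(1 + 10^+1.93 + 10^+0.70) = 0.01097
DIC = [CO2*]/α₀ = 1.655×10^-5 / 0.01097 = 1.51 mmol/kg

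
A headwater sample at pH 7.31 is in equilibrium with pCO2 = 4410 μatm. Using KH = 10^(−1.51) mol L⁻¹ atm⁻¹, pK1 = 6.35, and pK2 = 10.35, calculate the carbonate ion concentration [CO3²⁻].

[CO2*] = KH · pCO2 = 10^(−1.51) × 4410×10^-6 = 1.363×10^-4 mol/L
α₀ = 1/(1 + K1/[H⁺] + K1K2/[H⁺]²) = 1/(1 + 10^+0.96 + 10^-2.08) = 0.09873
DIC = [CO2*]/α₀ = 1.363×10^-4 / 0.09873 = 1.380 mmol/L
[CO3²⁻] = α₂·DIC; α₂ = 0.0008212, so [CO3²⁻] = 0.0008212 × 1.380 = 0.00113 mmol/L = 1.13 μmol/L

[CO3²⁻] = 1.13 μmol/L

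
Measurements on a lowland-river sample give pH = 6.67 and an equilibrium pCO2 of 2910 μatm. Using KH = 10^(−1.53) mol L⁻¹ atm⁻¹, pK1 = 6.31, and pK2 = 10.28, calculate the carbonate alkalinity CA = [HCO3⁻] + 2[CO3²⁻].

CA = 0.197 mmol/L

[CO2*] = KH · pCO2 = 10^(−1.53) × 2910×10^-6 = 8.588×10^-5 mol/L
α₀ = 1/(1 + K1/[H⁺] + K1K2/[H⁺]²) = 1/(1 + 10^+0.36 + 10^-3.25) = 0.3038
DIC = [CO2*]/α₀ = 8.588×10^-5 / 0.3038 = 0.2827 mmol/L
CA = (α₁ + 2α₂)·DIC = (0.6960 + 2×0.0001709) × 0.2827 = 0.197 mmol/L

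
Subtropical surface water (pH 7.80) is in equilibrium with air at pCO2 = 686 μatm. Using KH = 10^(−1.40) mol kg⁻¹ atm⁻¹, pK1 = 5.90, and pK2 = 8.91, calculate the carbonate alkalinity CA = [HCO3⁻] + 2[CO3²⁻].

[CO2*] = KH · pCO2 = 10^(−1.40) × 686×10^-6 = 2.731×10^-5 mol/kg
α₀ = 1/(1 + K1/[H⁺] + K1K2/[H⁺]²) = 1/(1 + 10^+1.90 + 10^+0.79) = 0.01155
DIC = [CO2*]/α₀ = 2.731×10^-5 / 0.01155 = 2.365 mmol/kg
CA = (α₁ + 2α₂)·DIC = (0.9173 + 2×0.07120) × 2.365 = 2.51 mmol/kg

CA = 2.51 mmol/kg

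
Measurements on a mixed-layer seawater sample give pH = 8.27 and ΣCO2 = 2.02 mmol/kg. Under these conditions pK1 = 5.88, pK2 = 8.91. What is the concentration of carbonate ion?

α₂ = 1 / (1 + [H⁺]/K2 + [H⁺]²/(K1K2)) = 1 / (1 + 10^+0.64 + 10^-1.75)
   = 1 / (1 + 4.3652 + 0.017783) = 1/5.3829 = 0.1858
[CO3²⁻] = α₂ × DIC = 0.1858 × 2.02 = 0.375 mmol/kg

[CO3²⁻] = 0.375 mmol/kg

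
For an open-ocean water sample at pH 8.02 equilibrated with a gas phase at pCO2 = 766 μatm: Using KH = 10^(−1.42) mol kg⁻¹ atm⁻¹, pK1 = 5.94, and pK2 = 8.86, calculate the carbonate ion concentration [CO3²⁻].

[CO3²⁻] = 0.506 mmol/kg

[CO2*] = KH · pCO2 = 10^(−1.42) × 766×10^-6 = 2.912×10^-5 mol/kg
α₀ = 1/(1 + K1/[H⁺] + K1K2/[H⁺]²) = 1/(1 + 10^+2.08 + 10^+1.24) = 0.007215
DIC = [CO2*]/α₀ = 2.912×10^-5 / 0.007215 = 4.037 mmol/kg
[CO3²⁻] = α₂·DIC; α₂ = 0.1254, so [CO3²⁻] = 0.1254 × 4.037 = 0.506 mmol/kg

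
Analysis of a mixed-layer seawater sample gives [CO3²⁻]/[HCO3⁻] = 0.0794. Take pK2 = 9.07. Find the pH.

pH = 7.97

From K2 = [H⁺][CO3²⁻]/[HCO3⁻]:  pH = pK2 + log₁₀([CO3²⁻]/[HCO3⁻])
log₁₀(0.0794) = -1.100
pH = 9.07 + (-1.100) = 7.97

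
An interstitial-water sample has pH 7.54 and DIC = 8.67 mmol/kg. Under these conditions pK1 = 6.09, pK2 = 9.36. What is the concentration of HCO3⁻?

[HCO3⁻] = 8.25 mmol/kg

α₁ = 1 / (1 + [H⁺]/K1 + K2/[H⁺]) = 1 / (1 + 10^-1.45 + 10^-1.82)
   = 1 / (1 + 0.035481 + 0.015136) = 1/1.0506 = 0.9518
[HCO3⁻] = α₁ × DIC = 0.9518 × 8.67 = 8.25 mmol/kg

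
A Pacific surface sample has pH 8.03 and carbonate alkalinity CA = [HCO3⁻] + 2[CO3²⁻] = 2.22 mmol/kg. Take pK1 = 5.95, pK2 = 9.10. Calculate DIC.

DIC = 2.07 mmol/kg

CA = [HCO3⁻] + 2[CO3²⁻] = (α₁ + 2α₂)·DIC
At pH 8.03: [H⁺]/K1 = 10^-2.08 = 0.0083176, K2/[H⁺] = 10^-1.07 = 0.085114
α₁ = 1/(1 + 0.0083176 + 0.085114) = 1/1.0934 = 0.9146; α₂ = α₁·K2/[H⁺] = 0.07784
α₁ + 2α₂ = 1.0702
DIC = CA / (α₁ + 2α₂) = 2.22 / 1.0702 = 2.07 mmol/kg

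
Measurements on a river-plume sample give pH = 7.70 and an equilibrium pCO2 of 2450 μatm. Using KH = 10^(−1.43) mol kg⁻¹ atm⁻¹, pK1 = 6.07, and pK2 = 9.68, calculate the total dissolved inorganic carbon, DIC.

[CO2*] = KH · pCO2 = 10^(−1.43) × 2450×10^-6 = 9.103×10^-5 mol/kg
α₀ = 1/(1 + K1/[H⁺] + K1K2/[H⁺]²) = 1/(1 + 10^+1.63 + 10^-0.35) = 0.02267
DIC = [CO2*]/α₀ = 9.103×10^-5 / 0.02267 = 4.01 mmol/kg

DIC = 4.01 mmol/kg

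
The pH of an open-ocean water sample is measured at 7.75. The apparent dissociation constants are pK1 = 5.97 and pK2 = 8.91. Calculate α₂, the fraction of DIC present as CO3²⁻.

α₂ = 1 / (1 + [H⁺]/K2 + [H⁺]²/(K1K2)) = 1 / (1 + 10^+1.16 + 10^-0.62)
   = 1 / (1 + 14.454 + 0.23988) = 1/15.694 = 0.06372

α₂ = 0.0637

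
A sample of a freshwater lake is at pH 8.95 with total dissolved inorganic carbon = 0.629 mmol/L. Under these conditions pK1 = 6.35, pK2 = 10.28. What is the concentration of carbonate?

α₂ = 1 / (1 + [H⁺]/K2 + [H⁺]²/(K1K2)) = 1 / (1 + 10^+1.33 + 10^-1.27)
   = 1 / (1 + 21.380 + 0.053703) = 1/22.433 = 0.04458
[CO3²⁻] = α₂ × DIC = 0.04458 × 0.629 = 0.0280 mmol/L

[CO3²⁻] = 0.0280 mmol/L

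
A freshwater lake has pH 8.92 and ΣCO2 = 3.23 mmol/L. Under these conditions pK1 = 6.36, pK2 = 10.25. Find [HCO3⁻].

[HCO3⁻] = 3.08 mmol/L

α₁ = 1 / (1 + [H⁺]/K1 + K2/[H⁺]) = 1 / (1 + 10^-2.56 + 10^-1.33)
   = 1 / (1 + 0.0027542 + 0.046774) = 1/1.0495 = 0.9528
[HCO3⁻] = α₁ × DIC = 0.9528 × 3.23 = 3.08 mmol/L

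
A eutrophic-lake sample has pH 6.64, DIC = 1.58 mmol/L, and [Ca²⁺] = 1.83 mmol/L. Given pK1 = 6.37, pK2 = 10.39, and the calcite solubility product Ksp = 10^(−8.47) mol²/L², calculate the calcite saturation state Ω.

α₂ = 1 / (1 + [H⁺]/K2 + [H⁺]²/(K1K2)) = 1 / (1 + 10^+3.75 + 10^+3.48)
   = 1 / (1 + 5623.4 + 3020.0) = 1/8644.4 = 0.0001157
[CO3²⁻] = α₂ × DIC = 0.0001157 × 1.58 = 0.0001828 mmol/L = 0.1828 μmol/L
Ksp = 10^(−8.47) = 3.388×10^-9
Ω = [Ca²⁺][CO3²⁻]/Ksp = (1.83×10^-3)(1.828×10^-7) / 3.388×10^-9 = 0.0987

Ω = 0.0987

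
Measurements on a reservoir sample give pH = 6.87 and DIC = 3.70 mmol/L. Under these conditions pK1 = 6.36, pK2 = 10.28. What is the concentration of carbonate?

α₂ = 1 / (1 + [H⁺]/K2 + [H⁺]²/(K1K2)) = 1 / (1 + 10^+3.41 + 10^+2.90)
   = 1 / (1 + 2570.4 + 794.33) = 1/3365.7 = 0.0002971
[CO3²⁻] = α₂ × DIC = 0.0002971 × 3.70 = 0.00110 mmol/L = 1.10 μmol/L

[CO3²⁻] = 1.10 μmol/L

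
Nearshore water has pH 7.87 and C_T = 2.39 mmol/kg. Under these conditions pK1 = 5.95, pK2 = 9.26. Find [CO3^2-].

α₂ = 1 / (1 + [H⁺]/K2 + [H⁺]²/(K1K2)) = 1 / (1 + 10^+1.39 + 10^-0.53)
   = 1 / (1 + 24.547 + 0.29512) = 1/25.842 = 0.03870
[CO3²⁻] = α₂ × DIC = 0.03870 × 2.39 = 0.0925 mmol/kg

[CO3²⁻] = 0.0925 mmol/kg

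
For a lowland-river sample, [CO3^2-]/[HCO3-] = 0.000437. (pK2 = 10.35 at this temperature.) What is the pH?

pH = 6.99

From K2 = [H⁺][CO3^2-]/[HCO3-]:  pH = pK2 + log₁₀([CO3^2-]/[HCO3-])
log₁₀(0.000437) = -3.360
pH = 10.35 + (-3.360) = 6.99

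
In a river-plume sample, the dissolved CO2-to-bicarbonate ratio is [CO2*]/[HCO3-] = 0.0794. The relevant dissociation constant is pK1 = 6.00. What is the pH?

pH = 7.10

From K1 = [H⁺][HCO3-]/[CO2*]:  pH = pK1 − log₁₀([CO2*]/[HCO3-])
log₁₀(0.0794) = -1.100
pH = 6.00 − (-1.100) = 7.10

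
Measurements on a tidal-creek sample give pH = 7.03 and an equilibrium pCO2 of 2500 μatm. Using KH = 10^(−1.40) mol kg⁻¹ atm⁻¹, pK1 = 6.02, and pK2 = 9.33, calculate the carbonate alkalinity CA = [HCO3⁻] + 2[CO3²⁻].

CA = 1.03 mmol/kg

[CO2*] = KH · pCO2 = 10^(−1.40) × 2500×10^-6 = 9.953×10^-5 mol/kg
α₀ = 1/(1 + K1/[H⁺] + K1K2/[H⁺]²) = 1/(1 + 10^+1.01 + 10^-1.29) = 0.08862
DIC = [CO2*]/α₀ = 9.953×10^-5 / 0.08862 = 1.123 mmol/kg
CA = (α₁ + 2α₂)·DIC = (0.9068 + 2×0.004545) × 1.123 = 1.03 mmol/kg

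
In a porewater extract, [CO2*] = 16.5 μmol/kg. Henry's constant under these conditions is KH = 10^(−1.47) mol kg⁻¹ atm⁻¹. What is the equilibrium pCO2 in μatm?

pCO2 = 487 μatm

KH = 10^(−1.47) = 3.388×10^-2 mol kg⁻¹ atm⁻¹
pCO2 = [CO2*]/KH = 16.5×10^-6 / 3.388×10^-2 = 4.87×10^-4 atm = 487 μatm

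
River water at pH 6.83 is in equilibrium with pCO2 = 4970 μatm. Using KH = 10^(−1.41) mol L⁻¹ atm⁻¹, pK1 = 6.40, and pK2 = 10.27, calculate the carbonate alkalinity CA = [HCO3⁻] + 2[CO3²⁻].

CA = 0.521 mmol/L

[CO2*] = KH · pCO2 = 10^(−1.41) × 4970×10^-6 = 1.934×10^-4 mol/L
α₀ = 1/(1 + K1/[H⁺] + K1K2/[H⁺]²) = 1/(1 + 10^+0.43 + 10^-3.01) = 0.2708
DIC = [CO2*]/α₀ = 1.934×10^-4 / 0.2708 = 0.7140 mmol/L
CA = (α₁ + 2α₂)·DIC = (0.7289 + 2×0.0002647) × 0.7140 = 0.521 mmol/L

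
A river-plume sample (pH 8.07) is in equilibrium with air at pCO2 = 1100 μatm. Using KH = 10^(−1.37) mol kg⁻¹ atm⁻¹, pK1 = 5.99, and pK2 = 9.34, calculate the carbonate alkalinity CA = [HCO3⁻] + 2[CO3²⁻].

[CO2*] = KH · pCO2 = 10^(−1.37) × 1100×10^-6 = 4.692×10^-5 mol/kg
α₀ = 1/(1 + K1/[H⁺] + K1K2/[H⁺]²) = 1/(1 + 10^+2.08 + 10^+0.81) = 0.007832
DIC = [CO2*]/α₀ = 4.692×10^-5 / 0.007832 = 5.991 mmol/kg
CA = (α₁ + 2α₂)·DIC = (0.9416 + 2×0.05057) × 5.991 = 6.25 mmol/kg

CA = 6.25 mmol/kg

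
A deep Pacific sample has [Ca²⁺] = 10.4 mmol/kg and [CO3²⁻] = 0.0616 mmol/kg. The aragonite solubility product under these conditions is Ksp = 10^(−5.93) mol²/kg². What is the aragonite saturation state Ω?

Ω = 0.545

Ksp = 10^(−5.93) = 1.175×10^-6
Ω = [Ca²⁺][CO3²⁻]/Ksp = (10.4×10^-3)(0.0616×10^-3) / 1.175×10^-6 = 0.545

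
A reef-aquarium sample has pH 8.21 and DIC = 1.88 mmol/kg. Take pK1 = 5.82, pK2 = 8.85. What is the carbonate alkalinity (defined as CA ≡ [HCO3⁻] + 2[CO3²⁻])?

CA = 2.22 mmol/kg

CA = [HCO3⁻] + 2[CO3²⁻] = (α₁ + 2α₂)·DIC
At pH 8.21: [H⁺]/K1 = 10^-2.39 = 0.0040738, K2/[H⁺] = 10^-0.64 = 0.22909
α₁ = 1/(1 + 0.0040738 + 0.22909) = 1/1.2332 = 0.8109; α₂ = α₁·K2/[H⁺] = 0.1858
α₁ + 2α₂ = 1.1825
CA = 1.1825 × 1.88 = 2.22 mmol/kg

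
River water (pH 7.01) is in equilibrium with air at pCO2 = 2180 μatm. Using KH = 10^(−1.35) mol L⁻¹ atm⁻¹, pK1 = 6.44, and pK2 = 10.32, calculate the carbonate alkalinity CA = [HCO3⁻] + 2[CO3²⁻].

[CO2*] = KH · pCO2 = 10^(−1.35) × 2180×10^-6 = 9.738×10^-5 mol/L
α₀ = 1/(1 + K1/[H⁺] + K1K2/[H⁺]²) = 1/(1 + 10^+0.57 + 10^-2.74) = 0.2120
DIC = [CO2*]/α₀ = 9.738×10^-5 / 0.2120 = 0.4593 mmol/L
CA = (α₁ + 2α₂)·DIC = (0.7876 + 2×0.0003858) × 0.4593 = 0.362 mmol/L

CA = 0.362 mmol/L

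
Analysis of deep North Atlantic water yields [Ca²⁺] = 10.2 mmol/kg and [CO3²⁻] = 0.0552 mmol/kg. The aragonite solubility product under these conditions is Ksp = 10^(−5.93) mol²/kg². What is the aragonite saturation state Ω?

Ksp = 10^(−5.93) = 1.175×10^-6
Ω = [Ca²⁺][CO3²⁻]/Ksp = (10.2×10^-3)(0.0552×10^-3) / 1.175×10^-6 = 0.479

Ω = 0.479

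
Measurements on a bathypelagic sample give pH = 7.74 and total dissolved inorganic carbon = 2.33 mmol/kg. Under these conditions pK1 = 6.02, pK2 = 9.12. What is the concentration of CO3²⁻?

[CO3²⁻] = 0.0916 mmol/kg

α₂ = 1 / (1 + [H⁺]/K2 + [H⁺]²/(K1K2)) = 1 / (1 + 10^+1.38 + 10^-0.34)
   = 1 / (1 + 23.988 + 0.45709) = 1/25.445 = 0.03930
[CO3²⁻] = α₂ × DIC = 0.03930 × 2.33 = 0.0916 mmol/kg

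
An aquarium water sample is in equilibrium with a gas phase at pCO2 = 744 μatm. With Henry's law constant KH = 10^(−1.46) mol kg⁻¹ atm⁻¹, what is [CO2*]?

KH = 10^(−1.46) = 3.467×10^-2 mol kg⁻¹ atm⁻¹
[CO2*] = KH · pCO2 = 3.467×10^-2 × 744×10^-6 atm = 2.58×10^-5 mol/kg

[CO2*] = 25.8 μmol/kg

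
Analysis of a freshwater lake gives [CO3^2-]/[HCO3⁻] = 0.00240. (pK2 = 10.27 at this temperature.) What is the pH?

From K2 = [H⁺][CO3^2-]/[HCO3⁻]:  pH = pK2 + log₁₀([CO3^2-]/[HCO3⁻])
log₁₀(0.00240) = -2.620
pH = 10.27 + (-2.620) = 7.65

pH = 7.65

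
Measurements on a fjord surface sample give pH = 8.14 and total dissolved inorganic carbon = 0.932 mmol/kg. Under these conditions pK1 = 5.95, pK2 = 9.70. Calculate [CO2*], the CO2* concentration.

α₀ = 1 / (1 + K1/[H⁺] + K1K2/[H⁺]²) = 1 / (1 + 10^+2.19 + 10^+0.63)
   = 1 / (1 + 154.88 + 4.2658) = 1/160.15 = 0.006244
[CO2*] = α₀ × DIC = 0.006244 × 0.932 = 0.00582 mmol/kg = 5.82 μmol/kg

[CO2*] = 5.82 μmol/kg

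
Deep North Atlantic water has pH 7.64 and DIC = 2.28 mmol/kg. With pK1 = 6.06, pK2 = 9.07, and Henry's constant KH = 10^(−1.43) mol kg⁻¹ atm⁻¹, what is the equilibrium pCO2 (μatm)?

α₀ = 1 / (1 + K1/[H⁺] + K1K2/[H⁺]²) = 1 / (1 + 10^+1.58 + 10^+0.15)
   = 1 / (1 + 38.019 + 1.4125) = 1/40.431 = 0.02473
[CO2*] = α₀ × DIC = 0.02473 × 2.28 = 0.05639 mmol/kg
pCO2 = [CO2*]/KH = 5.639×10^-5 / 3.715×10^-2 = 1520 μatm

pCO2 = 1520 μatm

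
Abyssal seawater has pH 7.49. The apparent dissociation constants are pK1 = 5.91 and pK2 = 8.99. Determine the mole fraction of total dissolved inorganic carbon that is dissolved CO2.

α₀ = 0.0249

α₀ = 1 / (1 + K1/[H⁺] + K1K2/[H⁺]²) = 1 / (1 + 10^+1.58 + 10^+0.08)
   = 1 / (1 + 38.019 + 1.2023) = 1/40.221 = 0.02486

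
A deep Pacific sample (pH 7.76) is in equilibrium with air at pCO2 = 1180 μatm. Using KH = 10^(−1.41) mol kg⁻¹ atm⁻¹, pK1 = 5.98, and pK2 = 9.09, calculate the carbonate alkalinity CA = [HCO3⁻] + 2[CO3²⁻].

CA = 3.02 mmol/kg

[CO2*] = KH · pCO2 = 10^(−1.41) × 1180×10^-6 = 4.591×10^-5 mol/kg
α₀ = 1/(1 + K1/[H⁺] + K1K2/[H⁺]²) = 1/(1 + 10^+1.78 + 10^+0.45) = 0.01561
DIC = [CO2*]/α₀ = 4.591×10^-5 / 0.01561 = 2.941 mmol/kg
CA = (α₁ + 2α₂)·DIC = (0.9404 + 2×0.04399) × 2.941 = 3.02 mmol/kg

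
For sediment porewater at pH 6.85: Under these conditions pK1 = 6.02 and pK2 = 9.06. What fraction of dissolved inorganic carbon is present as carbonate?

α₂ = 1 / (1 + [H⁺]/K2 + [H⁺]²/(K1K2)) = 1 / (1 + 10^+2.21 + 10^+1.38)
   = 1 / (1 + 162.18 + 23.988) = 1/187.17 = 0.005343

α₂ = 0.00534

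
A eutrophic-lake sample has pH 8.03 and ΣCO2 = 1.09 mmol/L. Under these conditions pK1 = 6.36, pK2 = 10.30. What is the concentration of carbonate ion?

[CO3²⁻] = 5.70 μmol/L

α₂ = 1 / (1 + [H⁺]/K2 + [H⁺]²/(K1K2)) = 1 / (1 + 10^+2.27 + 10^+0.60)
   = 1 / (1 + 186.21 + 3.9811) = 1/191.19 = 0.005230
[CO3²⁻] = α₂ × DIC = 0.005230 × 1.09 = 0.00570 mmol/L = 5.70 μmol/L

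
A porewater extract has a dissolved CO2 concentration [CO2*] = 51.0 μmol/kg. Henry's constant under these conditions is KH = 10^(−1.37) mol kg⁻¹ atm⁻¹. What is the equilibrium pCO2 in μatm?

KH = 10^(−1.37) = 4.266×10^-2 mol kg⁻¹ atm⁻¹
pCO2 = [CO2*]/KH = 51.0×10^-6 / 4.266×10^-2 = 1.20×10^-3 atm = 1200 μatm

pCO2 = 1200 μatm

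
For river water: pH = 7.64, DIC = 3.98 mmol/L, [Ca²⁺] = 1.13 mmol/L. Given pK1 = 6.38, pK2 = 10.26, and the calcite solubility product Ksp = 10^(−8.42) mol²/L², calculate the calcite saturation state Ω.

Ω = 2.68

α₂ = 1 / (1 + [H⁺]/K2 + [H⁺]²/(K1K2)) = 1 / (1 + 10^+2.62 + 10^+1.36)
   = 1 / (1 + 416.87 + 22.909) = 1/440.78 = 0.002269
[CO3²⁻] = α₂ × DIC = 0.002269 × 3.98 = 0.009029 mmol/L = 9.029 μmol/L
Ksp = 10^(−8.42) = 3.802×10^-9
Ω = [Ca²⁺][CO3²⁻]/Ksp = (1.13×10^-3)(9.029×10^-6) / 3.802×10^-9 = 2.68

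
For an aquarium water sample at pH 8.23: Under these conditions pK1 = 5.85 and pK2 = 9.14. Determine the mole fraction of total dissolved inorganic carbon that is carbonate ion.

α₂ = 1 / (1 + [H⁺]/K2 + [H⁺]²/(K1K2)) = 1 / (1 + 10^+0.91 + 10^-1.47)
   = 1 / (1 + 8.1283 + 0.033884) = 1/9.1622 = 0.1091

α₂ = 0.109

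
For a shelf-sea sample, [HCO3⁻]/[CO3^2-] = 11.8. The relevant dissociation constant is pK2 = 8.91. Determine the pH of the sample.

From K2 = [H⁺][CO3^2-]/[HCO3⁻]:  pH = pK2 − log₁₀([HCO3⁻]/[CO3^2-])
log₁₀(11.8) = +1.072
pH = 8.91 − (+1.072) = 7.84

pH = 7.84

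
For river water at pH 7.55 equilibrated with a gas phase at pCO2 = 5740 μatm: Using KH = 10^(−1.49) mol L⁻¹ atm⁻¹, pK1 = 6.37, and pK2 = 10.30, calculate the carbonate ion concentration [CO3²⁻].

[CO2*] = KH · pCO2 = 10^(−1.49) × 5740×10^-6 = 1.857×10^-4 mol/L
α₀ = 1/(1 + K1/[H⁺] + K1K2/[H⁺]²) = 1/(1 + 10^+1.18 + 10^-1.57) = 0.06187
DIC = [CO2*]/α₀ = 1.857×10^-4 / 0.06187 = 3.002 mmol/L
[CO3²⁻] = α₂·DIC; α₂ = 0.001665, so [CO3²⁻] = 0.001665 × 3.002 = 0.00500 mmol/L = 5.00 μmol/L

[CO3²⁻] = 5.00 μmol/L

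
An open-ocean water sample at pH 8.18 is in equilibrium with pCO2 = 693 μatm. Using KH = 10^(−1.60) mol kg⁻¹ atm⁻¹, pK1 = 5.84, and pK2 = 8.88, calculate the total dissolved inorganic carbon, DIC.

[CO2*] = KH · pCO2 = 10^(−1.60) × 693×10^-6 = 1.741×10^-5 mol/kg
α₀ = 1/(1 + K1/[H⁺] + K1K2/[H⁺]²) = 1/(1 + 10^+2.34 + 10^+1.64) = 0.003796
DIC = [CO2*]/α₀ = 1.741×10^-5 / 0.003796 = 4.59 mmol/kg

DIC = 4.59 mmol/kg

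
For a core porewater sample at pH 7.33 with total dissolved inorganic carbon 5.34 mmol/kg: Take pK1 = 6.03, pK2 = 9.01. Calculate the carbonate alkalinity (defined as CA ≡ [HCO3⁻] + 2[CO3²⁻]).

CA = [HCO3⁻] + 2[CO3²⁻] = (α₁ + 2α₂)·DIC
At pH 7.33: [H⁺]/K1 = 10^-1.30 = 0.050119, K2/[H⁺] = 10^-1.68 = 0.020893
α₁ = 1/(1 + 0.050119 + 0.020893) = 1/1.0710 = 0.9337; α₂ = α₁·K2/[H⁺] = 0.01951
α₁ + 2α₂ = 0.9727
CA = 0.9727 × 5.34 = 5.19 mmol/kg

CA = 5.19 mmol/kg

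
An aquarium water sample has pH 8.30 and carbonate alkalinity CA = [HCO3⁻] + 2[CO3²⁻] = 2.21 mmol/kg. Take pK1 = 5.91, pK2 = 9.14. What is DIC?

CA = [HCO3⁻] + 2[CO3²⁻] = (α₁ + 2α₂)·DIC
At pH 8.30: [H⁺]/K1 = 10^-2.39 = 0.0040738, K2/[H⁺] = 10^-0.84 = 0.14454
α₁ = 1/(1 + 0.0040738 + 0.14454) = 1/1.1486 = 0.8706; α₂ = α₁·K2/[H⁺] = 0.1258
α₁ + 2α₂ = 1.1223
DIC = CA / (α₁ + 2α₂) = 2.21 / 1.1223 = 1.97 mmol/kg

DIC = 1.97 mmol/kg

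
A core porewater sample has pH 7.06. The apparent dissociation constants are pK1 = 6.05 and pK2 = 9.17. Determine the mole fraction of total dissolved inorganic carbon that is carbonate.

α₂ = 0.00702

α₂ = 1 / (1 + [H⁺]/K2 + [H⁺]²/(K1K2)) = 1 / (1 + 10^+2.11 + 10^+1.10)
   = 1 / (1 + 128.82 + 12.589) = 1/142.41 = 0.007022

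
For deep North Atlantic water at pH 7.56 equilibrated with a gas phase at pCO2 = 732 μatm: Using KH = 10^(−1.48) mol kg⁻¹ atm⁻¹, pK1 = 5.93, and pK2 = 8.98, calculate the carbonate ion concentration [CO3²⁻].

[CO2*] = KH · pCO2 = 10^(−1.48) × 732×10^-6 = 2.424×10^-5 mol/kg
α₀ = 1/(1 + K1/[H⁺] + K1K2/[H⁺]²) = 1/(1 + 10^+1.63 + 10^+0.21) = 0.02208
DIC = [CO2*]/α₀ = 2.424×10^-5 / 0.02208 = 1.098 mmol/kg
[CO3²⁻] = α₂·DIC; α₂ = 0.03582, so [CO3²⁻] = 0.03582 × 1.098 = 0.0393 mmol/kg

[CO3²⁻] = 0.0393 mmol/kg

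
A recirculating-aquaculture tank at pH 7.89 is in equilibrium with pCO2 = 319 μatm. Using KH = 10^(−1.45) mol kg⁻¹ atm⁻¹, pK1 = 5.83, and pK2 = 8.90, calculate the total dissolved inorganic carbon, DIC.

[CO2*] = KH · pCO2 = 10^(−1.45) × 319×10^-6 = 1.132×10^-5 mol/kg
α₀ = 1/(1 + K1/[H⁺] + K1K2/[H⁺]²) = 1/(1 + 10^+2.06 + 10^+1.05) = 0.007872
DIC = [CO2*]/α₀ = 1.132×10^-5 / 0.007872 = 1.44 mmol/kg

DIC = 1.44 mmol/kg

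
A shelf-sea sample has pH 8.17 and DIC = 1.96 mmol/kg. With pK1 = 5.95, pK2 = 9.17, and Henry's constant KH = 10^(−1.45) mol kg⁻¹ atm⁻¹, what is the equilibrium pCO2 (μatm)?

pCO2 = 301 μatm

α₀ = 1 / (1 + K1/[H⁺] + K1K2/[H⁺]²) = 1 / (1 + 10^+2.22 + 10^+1.22)
   = 1 / (1 + 165.96 + 16.596) = 1/183.55 = 0.005448
[CO2*] = α₀ × DIC = 0.005448 × 1.96 = 0.01068 mmol/kg = 10.68 μmol/kg
pCO2 = [CO2*]/KH = 1.068×10^-5 / 3.548×10^-2 = 301 μatm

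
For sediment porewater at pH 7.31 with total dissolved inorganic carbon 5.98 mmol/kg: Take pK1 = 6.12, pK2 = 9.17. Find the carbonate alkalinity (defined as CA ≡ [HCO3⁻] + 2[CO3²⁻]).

CA = [HCO3⁻] + 2[CO3²⁻] = (α₁ + 2α₂)·DIC
At pH 7.31: [H⁺]/K1 = 10^-1.19 = 0.064565, K2/[H⁺] = 10^-1.86 = 0.013804
α₁ = 1/(1 + 0.064565 + 0.013804) = 1/1.0784 = 0.9273; α₂ = α₁·K2/[H⁺] = 0.01280
α₁ + 2α₂ = 0.9529
CA = 0.9529 × 5.98 = 5.70 mmol/kg

CA = 5.70 mmol/kg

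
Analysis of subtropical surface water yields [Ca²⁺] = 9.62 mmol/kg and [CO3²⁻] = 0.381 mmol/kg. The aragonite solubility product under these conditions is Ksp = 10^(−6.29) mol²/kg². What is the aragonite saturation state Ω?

Ksp = 10^(−6.29) = 5.129×10^-7
Ω = [Ca²⁺][CO3²⁻]/Ksp = (9.62×10^-3)(0.381×10^-3) / 5.129×10^-7 = 7.15

Ω = 7.15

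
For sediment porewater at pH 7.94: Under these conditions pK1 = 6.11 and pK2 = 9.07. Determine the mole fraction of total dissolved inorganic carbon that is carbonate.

α₂ = 0.0681

α₂ = 1 / (1 + [H⁺]/K2 + [H⁺]²/(K1K2)) = 1 / (1 + 10^+1.13 + 10^-0.70)
   = 1 / (1 + 13.490 + 0.19953) = 1/14.689 = 0.06808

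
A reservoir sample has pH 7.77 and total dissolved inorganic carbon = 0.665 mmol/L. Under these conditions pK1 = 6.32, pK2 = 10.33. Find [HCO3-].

α₁ = 1 / (1 + [H⁺]/K1 + K2/[H⁺]) = 1 / (1 + 10^-1.45 + 10^-2.56)
   = 1 / (1 + 0.035481 + 0.0027542) = 1/1.0382 = 0.9632
[HCO3⁻] = α₁ × DIC = 0.9632 × 0.665 = 0.641 mmol/L

[HCO3⁻] = 0.641 mmol/L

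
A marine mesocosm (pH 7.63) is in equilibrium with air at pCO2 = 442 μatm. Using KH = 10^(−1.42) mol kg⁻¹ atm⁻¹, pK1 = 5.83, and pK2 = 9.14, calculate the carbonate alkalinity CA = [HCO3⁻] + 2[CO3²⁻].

CA = 1.13 mmol/kg

[CO2*] = KH · pCO2 = 10^(−1.42) × 442×10^-6 = 1.680×10^-5 mol/kg
α₀ = 1/(1 + K1/[H⁺] + K1K2/[H⁺]²) = 1/(1 + 10^+1.80 + 10^+0.29) = 0.01514
DIC = [CO2*]/α₀ = 1.680×10^-5 / 0.01514 = 1.110 mmol/kg
CA = (α₁ + 2α₂)·DIC = (0.9553 + 2×0.02952) × 1.110 = 1.13 mmol/kg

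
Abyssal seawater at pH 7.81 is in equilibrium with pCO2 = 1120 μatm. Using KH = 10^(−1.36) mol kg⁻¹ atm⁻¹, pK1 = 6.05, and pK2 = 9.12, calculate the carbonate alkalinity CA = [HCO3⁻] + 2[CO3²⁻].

CA = 3.09 mmol/kg

[CO2*] = KH · pCO2 = 10^(−1.36) × 1120×10^-6 = 4.889×10^-5 mol/kg
α₀ = 1/(1 + K1/[H⁺] + K1K2/[H⁺]²) = 1/(1 + 10^+1.76 + 10^+0.45) = 0.01630
DIC = [CO2*]/α₀ = 4.889×10^-5 / 0.01630 = 3.000 mmol/kg
CA = (α₁ + 2α₂)·DIC = (0.9378 + 2×0.04593) × 3.000 = 3.09 mmol/kg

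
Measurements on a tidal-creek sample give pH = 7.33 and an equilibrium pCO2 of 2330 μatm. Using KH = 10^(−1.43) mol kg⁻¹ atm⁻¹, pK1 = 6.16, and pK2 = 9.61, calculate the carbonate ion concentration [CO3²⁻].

[CO2*] = KH · pCO2 = 10^(−1.43) × 2330×10^-6 = 8.657×10^-5 mol/kg
α₀ = 1/(1 + K1/[H⁺] + K1K2/[H⁺]²) = 1/(1 + 10^+1.17 + 10^-1.11) = 0.06302
DIC = [CO2*]/α₀ = 8.657×10^-5 / 0.06302 = 1.374 mmol/kg
[CO3²⁻] = α₂·DIC; α₂ = 0.004892, so [CO3²⁻] = 0.004892 × 1.374 = 0.00672 mmol/kg = 6.72 μmol/kg

[CO3²⁻] = 6.72 μmol/kg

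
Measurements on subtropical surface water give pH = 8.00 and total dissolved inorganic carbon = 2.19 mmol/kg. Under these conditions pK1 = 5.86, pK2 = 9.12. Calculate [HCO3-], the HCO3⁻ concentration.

α₁ = 1 / (1 + [H⁺]/K1 + K2/[H⁺]) = 1 / (1 + 10^-2.14 + 10^-1.12)
   = 1 / (1 + 0.0072444 + 0.075858) = 1/1.0831 = 0.9233
[HCO3⁻] = α₁ × DIC = 0.9233 × 2.19 = 2.02 mmol/kg

[HCO3⁻] = 2.02 mmol/kg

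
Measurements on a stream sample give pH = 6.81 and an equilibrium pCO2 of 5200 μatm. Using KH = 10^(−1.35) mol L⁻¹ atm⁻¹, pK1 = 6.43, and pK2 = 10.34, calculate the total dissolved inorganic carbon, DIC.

DIC = 0.790 mmol/L

[CO2*] = KH · pCO2 = 10^(−1.35) × 5200×10^-6 = 2.323×10^-4 mol/L
α₀ = 1/(1 + K1/[H⁺] + K1K2/[H⁺]²) = 1/(1 + 10^+0.38 + 10^-3.15) = 0.2942
DIC = [CO2*]/α₀ = 2.323×10^-4 / 0.2942 = 0.790 mmol/L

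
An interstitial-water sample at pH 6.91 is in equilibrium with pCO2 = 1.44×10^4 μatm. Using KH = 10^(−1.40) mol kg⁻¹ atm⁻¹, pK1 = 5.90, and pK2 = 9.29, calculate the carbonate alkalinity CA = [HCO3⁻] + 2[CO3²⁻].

CA = 5.92 mmol/kg

[CO2*] = KH · pCO2 = 10^(−1.40) × 1.44×10^4×10^-6 = 5.733×10^-4 mol/kg
α₀ = 1/(1 + K1/[H⁺] + K1K2/[H⁺]²) = 1/(1 + 10^+1.01 + 10^-1.37) = 0.08869
DIC = [CO2*]/α₀ = 5.733×10^-4 / 0.08869 = 6.464 mmol/kg
CA = (α₁ + 2α₂)·DIC = (0.9075 + 2×0.003783) × 6.464 = 5.92 mmol/kg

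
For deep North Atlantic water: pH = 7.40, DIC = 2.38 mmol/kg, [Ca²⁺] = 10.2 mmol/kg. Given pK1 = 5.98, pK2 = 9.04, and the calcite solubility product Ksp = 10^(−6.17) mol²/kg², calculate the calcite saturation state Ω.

Ω = 0.775

α₂ = 1 / (1 + [H⁺]/K2 + [H⁺]²/(K1K2)) = 1 / (1 + 10^+1.64 + 10^+0.22)
   = 1 / (1 + 43.652 + 1.6596) = 1/46.311 = 0.02159
[CO3²⁻] = α₂ × DIC = 0.02159 × 2.38 = 0.05139 mmol/kg
Ksp = 10^(−6.17) = 6.761×10^-7
Ω = [Ca²⁺][CO3²⁻]/Ksp = (10.2×10^-3)(5.139×10^-5) / 6.761×10^-7 = 0.775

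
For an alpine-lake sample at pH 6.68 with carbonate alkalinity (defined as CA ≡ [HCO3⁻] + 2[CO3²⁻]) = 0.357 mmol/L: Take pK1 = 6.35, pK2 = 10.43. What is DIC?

CA = [HCO3⁻] + 2[CO3²⁻] = (α₁ + 2α₂)·DIC
At pH 6.68: [H⁺]/K1 = 10^-0.33 = 0.46774, K2/[H⁺] = 10^-3.75 = 0.00017783
α₁ = 1/(1 + 0.46774 + 0.00017783) = 1/1.4679 = 0.6812; α₂ = α₁·K2/[H⁺] = 0.0001211
α₁ + 2α₂ = 0.6815
DIC = CA / (α₁ + 2α₂) = 0.357 / 0.6815 = 0.524 mmol/L

DIC = 0.524 mmol/L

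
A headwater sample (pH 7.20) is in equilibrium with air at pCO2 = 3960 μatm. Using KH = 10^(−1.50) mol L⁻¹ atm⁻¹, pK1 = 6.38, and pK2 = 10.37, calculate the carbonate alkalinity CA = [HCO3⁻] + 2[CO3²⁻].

[CO2*] = KH · pCO2 = 10^(−1.50) × 3960×10^-6 = 1.252×10^-4 mol/L
α₀ = 1/(1 + K1/[H⁺] + K1K2/[H⁺]²) = 1/(1 + 10^+0.82 + 10^-2.35) = 0.1314
DIC = [CO2*]/α₀ = 1.252×10^-4 / 0.1314 = 0.9531 mmol/L
CA = (α₁ + 2α₂)·DIC = (0.8680 + 2×0.0005869) × 0.9531 = 0.828 mmol/L

CA = 0.828 mmol/L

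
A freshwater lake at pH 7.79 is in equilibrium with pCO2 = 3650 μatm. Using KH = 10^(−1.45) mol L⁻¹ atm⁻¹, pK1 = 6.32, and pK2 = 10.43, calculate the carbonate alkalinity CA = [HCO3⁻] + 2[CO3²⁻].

CA = 3.84 mmol/L

[CO2*] = KH · pCO2 = 10^(−1.45) × 3650×10^-6 = 1.295×10^-4 mol/L
α₀ = 1/(1 + K1/[H⁺] + K1K2/[H⁺]²) = 1/(1 + 10^+1.47 + 10^-1.17) = 0.03270
DIC = [CO2*]/α₀ = 1.295×10^-4 / 0.03270 = 3.960 mmol/L
CA = (α₁ + 2α₂)·DIC = (0.9651 + 2×0.002211) × 3.960 = 3.84 mmol/L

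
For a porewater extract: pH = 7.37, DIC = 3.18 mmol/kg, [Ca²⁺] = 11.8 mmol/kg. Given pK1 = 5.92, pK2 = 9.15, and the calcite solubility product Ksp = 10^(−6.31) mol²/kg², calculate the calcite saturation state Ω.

α₂ = 1 / (1 + [H⁺]/K2 + [H⁺]²/(K1K2)) = 1 / (1 + 10^+1.78 + 10^+0.33)
   = 1 / (1 + 60.256 + 2.1380) = 1/63.394 = 0.01577
[CO3²⁻] = α₂ × DIC = 0.01577 × 3.18 = 0.05016 mmol/kg
Ksp = 10^(−6.31) = 4.898×10^-7
Ω = [Ca²⁺][CO3²⁻]/Ksp = (11.8×10^-3)(5.016×10^-5) / 4.898×10^-7 = 1.21

Ω = 1.21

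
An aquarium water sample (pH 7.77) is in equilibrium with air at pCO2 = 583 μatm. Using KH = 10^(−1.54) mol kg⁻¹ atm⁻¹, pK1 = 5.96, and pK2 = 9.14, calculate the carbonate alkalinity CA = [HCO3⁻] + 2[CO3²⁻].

[CO2*] = KH · pCO2 = 10^(−1.54) × 583×10^-6 = 1.681×10^-5 mol/kg
α₀ = 1/(1 + K1/[H⁺] + K1K2/[H⁺]²) = 1/(1 + 10^+1.81 + 10^+0.44) = 0.01464
DIC = [CO2*]/α₀ = 1.681×10^-5 / 0.01464 = 1.149 mmol/kg
CA = (α₁ + 2α₂)·DIC = (0.9450 + 2×0.04031) × 1.149 = 1.18 mmol/kg

CA = 1.18 mmol/kg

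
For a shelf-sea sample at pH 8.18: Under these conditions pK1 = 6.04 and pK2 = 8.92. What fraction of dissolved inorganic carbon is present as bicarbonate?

α₁ = 1 / (1 + [H⁺]/K1 + K2/[H⁺]) = 1 / (1 + 10^-2.14 + 10^-0.74)
   = 1 / (1 + 0.0072444 + 0.18197) = 1/1.1892 = 0.8409

α₁ = 0.841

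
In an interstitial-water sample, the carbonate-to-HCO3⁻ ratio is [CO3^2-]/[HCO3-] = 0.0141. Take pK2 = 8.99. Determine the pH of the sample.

From K2 = [H⁺][CO3^2-]/[HCO3-]:  pH = pK2 + log₁₀([CO3^2-]/[HCO3-])
log₁₀(0.0141) = -1.851
pH = 8.99 + (-1.851) = 7.14

pH = 7.14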